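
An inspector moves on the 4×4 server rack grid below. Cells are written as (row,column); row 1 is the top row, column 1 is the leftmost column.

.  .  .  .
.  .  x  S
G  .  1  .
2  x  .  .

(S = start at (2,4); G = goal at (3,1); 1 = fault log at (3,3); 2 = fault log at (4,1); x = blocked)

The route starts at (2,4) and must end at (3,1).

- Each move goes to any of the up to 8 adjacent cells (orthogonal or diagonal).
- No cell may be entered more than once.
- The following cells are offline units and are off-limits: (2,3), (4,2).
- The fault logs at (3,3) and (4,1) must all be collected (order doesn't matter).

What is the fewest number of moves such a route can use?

Any route passes through (3,3) and (4,1) in some order between (2,4) and (3,1). Summing Chebyshev distances along each leg and taking the cheapest ordering ((2,4) → (3,3) → (4,1) → (3,1)) gives a lower bound of 1 + 2 + 1 = 4 moves.
A route of 4 moves achieves this: (2,4) → (3,3) → (3,2) → (4,1) → (3,1).
Since 4 matches the lower bound, it is optimal.

4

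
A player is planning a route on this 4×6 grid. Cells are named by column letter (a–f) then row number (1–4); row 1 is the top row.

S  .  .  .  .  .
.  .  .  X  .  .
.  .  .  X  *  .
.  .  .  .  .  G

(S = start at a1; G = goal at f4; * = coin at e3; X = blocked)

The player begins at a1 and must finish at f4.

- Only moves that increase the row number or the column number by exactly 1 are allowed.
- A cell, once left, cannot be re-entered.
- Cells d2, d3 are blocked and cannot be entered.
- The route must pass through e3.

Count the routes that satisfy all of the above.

A right/down-only route from a1 to f4 makes exactly 3 down-moves and 5 right-moves in some order.
With no other constraints that would be C(8,3) = 56 routes.
Split at e3 and multiply the segment counts (each segment already excludes blocked cells): a1→e3: 1; e3→f4: 2; product = 2.
That gives 2 routes.

2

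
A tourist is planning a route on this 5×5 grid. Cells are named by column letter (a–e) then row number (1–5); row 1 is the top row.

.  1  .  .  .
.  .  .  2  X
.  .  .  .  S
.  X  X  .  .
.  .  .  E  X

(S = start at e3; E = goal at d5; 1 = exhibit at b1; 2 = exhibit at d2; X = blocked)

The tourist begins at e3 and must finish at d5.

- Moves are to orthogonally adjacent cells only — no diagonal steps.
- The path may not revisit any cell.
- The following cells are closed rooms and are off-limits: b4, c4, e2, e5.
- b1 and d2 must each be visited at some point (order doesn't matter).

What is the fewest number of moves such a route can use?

13

Any route passes through b1 and d2 in some order between e3 and d5. Summing Manhattan distances along each leg and taking the cheapest ordering (e3 → b1 → d2 → d5) gives a lower bound of 5 + 3 + 3 = 11 moves.
The shortest route satisfying every rule uses 13 moves: e3 → d3 → d2 → d1 → c1 → b1 → b2 → b3 → a3 → a4 → a5 → b5 → c5 → d5.
The bound of 11 isn't tight here; checking systematically, no route of length 11 through 12 satisfies every constraint, so 13 is the minimum.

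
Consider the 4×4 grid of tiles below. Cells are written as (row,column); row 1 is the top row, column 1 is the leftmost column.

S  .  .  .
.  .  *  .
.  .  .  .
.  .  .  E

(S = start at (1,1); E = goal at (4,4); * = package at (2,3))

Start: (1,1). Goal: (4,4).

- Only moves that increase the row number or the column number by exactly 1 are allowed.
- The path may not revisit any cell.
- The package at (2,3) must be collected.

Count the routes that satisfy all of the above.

9

A right/down-only route from (1,1) to (4,4) makes exactly 3 down-moves and 3 right-moves in some order.
With no other constraints that would be C(6,3) = 20 routes.
Split at (2,3) and multiply the segment counts: (1,1)→(2,3): 3; (2,3)→(4,4): 3; product = 9.
That gives 9 routes.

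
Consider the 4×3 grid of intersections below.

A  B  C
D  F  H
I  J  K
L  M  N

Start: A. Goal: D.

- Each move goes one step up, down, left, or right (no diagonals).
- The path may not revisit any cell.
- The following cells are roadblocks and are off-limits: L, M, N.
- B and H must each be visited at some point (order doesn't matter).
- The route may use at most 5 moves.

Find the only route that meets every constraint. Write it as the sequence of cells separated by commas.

A, B, C, H, F, D

The 5-move cap with required stops at B, H leaves no slack for detours.
Route from A: right 2 to C, down 1 to H, left 2 to D — 5 moves in all.
Check: all required cells visited; 5 ≤ 5 moves.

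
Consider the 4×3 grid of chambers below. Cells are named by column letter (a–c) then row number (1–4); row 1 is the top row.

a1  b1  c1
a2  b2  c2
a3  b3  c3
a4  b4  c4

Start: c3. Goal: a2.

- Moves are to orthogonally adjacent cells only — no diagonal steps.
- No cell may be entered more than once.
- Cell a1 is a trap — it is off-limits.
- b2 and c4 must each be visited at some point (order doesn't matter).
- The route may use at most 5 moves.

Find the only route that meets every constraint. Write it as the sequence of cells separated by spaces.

Any route must reach b2 and c4 and still end at a2 within 5 moves, so the order of the required stops is forced.
Route from c3: down to c4, left to b4, 2× up (reaching b2), left to a2 — 5 moves in all.
Check: all required cells visited; 5 ≤ 5 moves.

c3 c4 b4 b3 b2 a2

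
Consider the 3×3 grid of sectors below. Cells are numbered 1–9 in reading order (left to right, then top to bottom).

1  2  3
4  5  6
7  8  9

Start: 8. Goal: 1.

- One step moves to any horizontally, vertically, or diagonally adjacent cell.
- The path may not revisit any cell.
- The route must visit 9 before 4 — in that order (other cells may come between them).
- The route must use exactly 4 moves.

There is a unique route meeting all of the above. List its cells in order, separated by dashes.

8 - 9 - 5 - 4 - 1

The waypoints must appear in the order 9, 4, with no cell reused.
Route from 8: right to 9, up-left to 5, left to 4, up to 1 — 4 moves in all.
Check: order respected (9 at step 1, 4 at step 3); 4 moves as required.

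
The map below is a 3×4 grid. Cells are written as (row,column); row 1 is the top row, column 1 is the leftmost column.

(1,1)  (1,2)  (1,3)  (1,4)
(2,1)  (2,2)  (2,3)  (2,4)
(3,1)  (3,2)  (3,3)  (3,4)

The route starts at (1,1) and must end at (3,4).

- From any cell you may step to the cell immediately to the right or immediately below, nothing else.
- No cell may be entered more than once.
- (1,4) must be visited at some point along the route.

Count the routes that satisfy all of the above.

A right/down-only route from (1,1) to (3,4) makes exactly 2 down-moves and 3 right-moves in some order.
With no other constraints that would be C(5,2) = 10 routes.
Split at (1,4) and multiply the segment counts: (1,1)→(1,4): 1; (1,4)→(3,4): 1; product = 1.
That gives 1 route.

1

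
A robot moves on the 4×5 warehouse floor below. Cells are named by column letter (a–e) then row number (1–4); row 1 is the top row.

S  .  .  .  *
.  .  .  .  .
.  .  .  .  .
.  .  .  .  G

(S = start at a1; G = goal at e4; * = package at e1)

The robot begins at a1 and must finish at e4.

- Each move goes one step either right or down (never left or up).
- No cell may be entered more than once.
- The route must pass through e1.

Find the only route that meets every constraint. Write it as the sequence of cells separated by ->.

a1 -> b1 -> c1 -> d1 -> e1 -> e2 -> e3 -> e4

Moves only go right or down, so the column and row indices never decrease.
Route from a1: 4× right (reaching e1), 3× down (reaching e4) — 7 moves in all.
Check: all required cells visited.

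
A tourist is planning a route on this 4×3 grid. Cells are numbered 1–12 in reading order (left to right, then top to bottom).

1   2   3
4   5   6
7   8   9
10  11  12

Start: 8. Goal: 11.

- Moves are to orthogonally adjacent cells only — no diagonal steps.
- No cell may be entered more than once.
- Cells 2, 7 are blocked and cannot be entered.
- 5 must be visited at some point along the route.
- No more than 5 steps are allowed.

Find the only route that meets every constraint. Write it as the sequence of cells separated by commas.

Any route must reach 5 and still end at 11 within 5 moves, so the order of the required stops is forced.
Route from 8: up to 5, right to 6, 2× down (reaching 12), left to 11 — 5 moves in all.
Check: all required cells visited; 5 ≤ 5 moves.

8, 5, 6, 9, 12, 11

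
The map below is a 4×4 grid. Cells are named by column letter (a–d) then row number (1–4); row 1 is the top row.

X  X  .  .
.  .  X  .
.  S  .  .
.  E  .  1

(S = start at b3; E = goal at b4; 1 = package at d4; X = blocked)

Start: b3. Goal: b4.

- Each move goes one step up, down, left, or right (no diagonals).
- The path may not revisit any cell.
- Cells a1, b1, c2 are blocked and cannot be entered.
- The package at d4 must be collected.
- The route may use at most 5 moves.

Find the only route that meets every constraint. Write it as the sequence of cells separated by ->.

The budget equals the shortest possible length, so every move has to be on a shortest route through the required cells.
Route from b3: 2× right (reaching d3), down to d4, 2× left (reaching b4) — 5 moves in all.
Check: all required cells visited; 5 ≤ 5 moves.

b3 -> c3 -> d3 -> d4 -> c4 -> b4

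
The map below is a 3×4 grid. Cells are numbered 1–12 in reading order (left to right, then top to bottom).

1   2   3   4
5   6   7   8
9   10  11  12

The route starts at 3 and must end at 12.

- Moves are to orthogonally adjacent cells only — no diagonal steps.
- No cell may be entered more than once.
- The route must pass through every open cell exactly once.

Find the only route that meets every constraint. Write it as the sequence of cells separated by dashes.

Need to visit all 12 open cells exactly once, starting at 3 and ending at 12.
Cell 4 has only two open neighbours (8 and 3), so the path must pass straight through it: one of those is the cell it's entered from and the other is where it exits.
Route from 3: right to 4, down to 8, 2× left (reaching 6), up to 2, left to 1, 2× down (reaching 9), 3× right (reaching 12) — 11 moves in all.
Check: all 12 open cells covered.

3 - 4 - 8 - 7 - 6 - 2 - 1 - 5 - 9 - 10 - 11 - 12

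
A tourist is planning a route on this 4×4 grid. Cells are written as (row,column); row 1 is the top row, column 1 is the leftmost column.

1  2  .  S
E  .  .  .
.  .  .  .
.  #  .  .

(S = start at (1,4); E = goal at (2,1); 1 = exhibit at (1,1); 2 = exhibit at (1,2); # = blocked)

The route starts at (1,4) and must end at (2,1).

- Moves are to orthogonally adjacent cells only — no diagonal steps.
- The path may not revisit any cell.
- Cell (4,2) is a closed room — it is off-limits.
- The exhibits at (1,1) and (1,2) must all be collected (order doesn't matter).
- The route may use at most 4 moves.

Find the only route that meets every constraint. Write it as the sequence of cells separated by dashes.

The budget equals the shortest possible length, so every move has to be on a shortest route through the required cells.
Route from (1,4): left 3 to (1,1), down 1 to (2,1) — 4 moves in all.
Check: all required cells visited; 4 ≤ 4 moves.

(1,4) - (1,3) - (1,2) - (1,1) - (2,1)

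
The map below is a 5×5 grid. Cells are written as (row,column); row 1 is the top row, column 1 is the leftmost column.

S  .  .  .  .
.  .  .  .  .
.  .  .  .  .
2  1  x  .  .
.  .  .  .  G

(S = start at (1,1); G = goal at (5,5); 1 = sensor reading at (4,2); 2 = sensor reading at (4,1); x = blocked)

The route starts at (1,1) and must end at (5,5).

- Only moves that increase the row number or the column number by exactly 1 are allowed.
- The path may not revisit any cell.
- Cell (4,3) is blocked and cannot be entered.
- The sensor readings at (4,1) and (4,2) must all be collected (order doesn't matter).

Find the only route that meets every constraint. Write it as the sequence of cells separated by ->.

(1,1) -> (2,1) -> (3,1) -> (4,1) -> (4,2) -> (5,2) -> (5,3) -> (5,4) -> (5,5)

Moves only go right or down, so the column and row indices never decrease.
Route from (1,1): down 3 to (4,1), right 1 to (4,2), down 1 to (5,2), right 3 to (5,5) — 8 moves in all.
Check: all required cells visited.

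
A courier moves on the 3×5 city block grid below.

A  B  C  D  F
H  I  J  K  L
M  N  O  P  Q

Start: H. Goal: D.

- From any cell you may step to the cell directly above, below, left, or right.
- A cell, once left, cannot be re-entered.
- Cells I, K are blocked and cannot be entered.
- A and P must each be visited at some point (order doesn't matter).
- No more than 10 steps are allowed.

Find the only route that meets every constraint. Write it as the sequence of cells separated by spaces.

Any route must reach A and P and still end at D within 10 moves, so the order of the required stops is forced.
Route from H: up to A, 2× right (reaching C), 2× down (reaching O), 2× right (reaching Q), 2× up (reaching F), left to D — 10 moves in all.
Check: all required cells visited; 10 ≤ 10 moves.

H A B C J O P Q L F D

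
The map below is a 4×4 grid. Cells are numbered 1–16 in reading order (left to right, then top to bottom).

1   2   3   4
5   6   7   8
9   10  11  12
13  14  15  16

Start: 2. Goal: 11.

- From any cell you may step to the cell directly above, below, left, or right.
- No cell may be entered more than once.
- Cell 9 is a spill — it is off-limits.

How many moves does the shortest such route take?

The Manhattan distance from 2 to 11 is |1−3| + |2−3| = 3, so at least 3 moves are needed.
A route of 3 moves achieves this: 2 → 6 → 10 → 11.
Since 3 matches the lower bound, it is optimal.

3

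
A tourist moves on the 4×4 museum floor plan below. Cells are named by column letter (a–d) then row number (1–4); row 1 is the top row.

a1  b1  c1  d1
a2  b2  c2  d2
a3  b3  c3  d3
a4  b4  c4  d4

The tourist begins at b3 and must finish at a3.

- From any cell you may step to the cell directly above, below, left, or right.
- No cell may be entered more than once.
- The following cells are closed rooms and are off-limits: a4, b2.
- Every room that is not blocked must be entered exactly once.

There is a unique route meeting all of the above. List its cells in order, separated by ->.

Need to visit all 14 open cells exactly once, starting at b3 and ending at a3.
Route from b3: down 1 to b4, right 2 to d4, up 1 to d3, left 1 to c3, up 1 to c2, right 1 to d2, up 1 to d1, left 3 to a1, down 2 to a3 — 13 moves in all.
Check: all 14 open cells covered.

b3 -> b4 -> c4 -> d4 -> d3 -> c3 -> c2 -> d2 -> d1 -> c1 -> b1 -> a1 -> a2 -> a3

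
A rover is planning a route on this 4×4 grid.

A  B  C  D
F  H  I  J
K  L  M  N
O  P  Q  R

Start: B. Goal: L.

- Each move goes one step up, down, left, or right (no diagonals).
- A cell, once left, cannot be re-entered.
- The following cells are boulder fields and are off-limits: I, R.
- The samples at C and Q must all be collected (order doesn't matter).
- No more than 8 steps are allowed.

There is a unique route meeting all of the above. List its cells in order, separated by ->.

B -> C -> D -> J -> N -> M -> Q -> P -> L

The budget equals the shortest possible length, so every move has to be on a shortest route through the required cells.
Route from B: 2× right (reaching D), 2× down (reaching N), left to M, down to Q, left to P, up to L — 8 moves in all.
Check: all required cells visited; 8 ≤ 8 moves.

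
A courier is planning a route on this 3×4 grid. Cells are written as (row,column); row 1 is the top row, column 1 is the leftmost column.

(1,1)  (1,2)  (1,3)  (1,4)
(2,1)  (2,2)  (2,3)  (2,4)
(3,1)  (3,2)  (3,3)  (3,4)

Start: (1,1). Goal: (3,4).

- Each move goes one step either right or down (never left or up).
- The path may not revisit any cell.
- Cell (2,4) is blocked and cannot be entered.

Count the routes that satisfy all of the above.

A right/down-only route from (1,1) to (3,4) makes exactly 2 down-moves and 3 right-moves in some order.
With no other constraints that would be C(5,2) = 10 routes.
Subtract routes through each blocked cell (inclusion–exclusion for overlaps): − through (2,4): 4 → 6.
That gives 6 routes.

6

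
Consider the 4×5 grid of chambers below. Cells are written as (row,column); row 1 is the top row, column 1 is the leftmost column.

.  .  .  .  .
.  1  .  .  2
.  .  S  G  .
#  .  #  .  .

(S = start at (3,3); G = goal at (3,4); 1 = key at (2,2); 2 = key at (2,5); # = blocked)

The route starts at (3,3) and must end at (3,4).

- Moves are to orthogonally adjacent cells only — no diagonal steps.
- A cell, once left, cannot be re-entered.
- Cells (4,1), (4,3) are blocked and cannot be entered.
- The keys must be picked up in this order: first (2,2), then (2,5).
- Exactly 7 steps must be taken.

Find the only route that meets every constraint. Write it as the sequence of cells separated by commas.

(3,3), (3,2), (2,2), (2,3), (2,4), (2,5), (3,5), (3,4)

The waypoints must appear in the order (2,2), (2,5), with no cell reused.
Route from (3,3): left to (3,2), up to (2,2), 3× right (reaching (2,5)), down to (3,5), left to (3,4) — 7 moves in all.
Check: order respected (1 at step 2, 2 at step 5); 7 moves as required.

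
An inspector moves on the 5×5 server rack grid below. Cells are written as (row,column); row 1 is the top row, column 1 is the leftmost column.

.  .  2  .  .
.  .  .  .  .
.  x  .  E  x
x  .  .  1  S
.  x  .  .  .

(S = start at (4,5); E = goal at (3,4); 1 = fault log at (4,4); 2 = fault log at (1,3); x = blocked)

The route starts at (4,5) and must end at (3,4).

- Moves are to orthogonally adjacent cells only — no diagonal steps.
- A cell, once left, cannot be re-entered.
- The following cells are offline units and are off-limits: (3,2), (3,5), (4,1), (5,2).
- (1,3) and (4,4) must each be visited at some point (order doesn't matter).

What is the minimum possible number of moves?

Any route passes through (1,3) and (4,4) in some order between (4,5) and (3,4). Summing Manhattan distances along each leg and taking the cheapest ordering ((4,5) → (4,4) → (1,3) → (3,4)) gives a lower bound of 1 + 4 + 3 = 8 moves.
A route of 8 moves achieves this: (4,5) → (4,4) → (4,3) → (3,3) → (2,3) → (1,3) → (1,4) → (2,4) → (3,4).
Since 8 matches the lower bound, it is optimal.

8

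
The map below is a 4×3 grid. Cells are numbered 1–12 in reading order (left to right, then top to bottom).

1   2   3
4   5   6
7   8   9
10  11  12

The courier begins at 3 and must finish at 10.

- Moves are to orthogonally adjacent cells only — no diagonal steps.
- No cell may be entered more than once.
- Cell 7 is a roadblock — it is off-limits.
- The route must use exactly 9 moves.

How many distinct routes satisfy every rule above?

3

Need simple routes of exactly 9 moves from 3 to 10 (Manhattan distance 5, so 2 moves are spent on a detour and 2 undoing it).
Enumerating: 3 2 1 4 5 8 9 12 11 10 | 3 2 1 4 5 6 9 12 11 10 | 3 2 1 4 5 6 9 8 11 10.
That gives 3 routes.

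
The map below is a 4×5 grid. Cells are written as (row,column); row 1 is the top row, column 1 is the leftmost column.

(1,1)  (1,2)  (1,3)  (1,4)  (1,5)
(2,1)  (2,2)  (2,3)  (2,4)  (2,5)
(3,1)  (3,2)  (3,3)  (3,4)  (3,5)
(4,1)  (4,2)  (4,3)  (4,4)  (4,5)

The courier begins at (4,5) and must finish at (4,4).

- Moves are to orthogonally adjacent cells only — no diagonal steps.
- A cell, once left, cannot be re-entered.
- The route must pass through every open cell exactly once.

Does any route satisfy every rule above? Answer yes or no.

yes

One route that works: (4,5) → (3,5) → (2,5) → (1,5) → (1,4) → (2,4) → (3,4) → (3,3) → (2,3) → (1,3) → (1,2) → (1,1) → (2,1) → (2,2) → (3,2) → (3,1) → (4,1) → (4,2) → (4,3) → (4,4).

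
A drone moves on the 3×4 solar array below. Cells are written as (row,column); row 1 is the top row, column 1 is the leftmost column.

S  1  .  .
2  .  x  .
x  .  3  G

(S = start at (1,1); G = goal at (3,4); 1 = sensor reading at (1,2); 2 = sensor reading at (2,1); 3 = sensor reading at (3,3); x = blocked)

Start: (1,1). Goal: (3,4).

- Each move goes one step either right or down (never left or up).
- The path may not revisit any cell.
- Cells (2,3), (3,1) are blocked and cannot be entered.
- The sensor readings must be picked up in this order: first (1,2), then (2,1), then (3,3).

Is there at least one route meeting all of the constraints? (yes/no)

(2,1) lies to the left of (1,2), so going from (1,2) to (2,1) would need a leftward move — but moves only go right/down, so (1,2) cannot be visited before (2,1).

no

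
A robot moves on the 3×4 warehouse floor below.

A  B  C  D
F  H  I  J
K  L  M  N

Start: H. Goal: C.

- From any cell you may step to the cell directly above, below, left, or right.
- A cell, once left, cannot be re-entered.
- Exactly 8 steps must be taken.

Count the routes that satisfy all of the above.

5

Need simple routes of exactly 8 moves from H to C (Manhattan distance 2, so 3 moves are spent on a detour and 3 undoing it).
Enumerating: H B A F K L M I C | H F K L M I J D C | H F K L M N J D C | H F K L M N J I C | H I M L K F A B C.
That gives 5 routes.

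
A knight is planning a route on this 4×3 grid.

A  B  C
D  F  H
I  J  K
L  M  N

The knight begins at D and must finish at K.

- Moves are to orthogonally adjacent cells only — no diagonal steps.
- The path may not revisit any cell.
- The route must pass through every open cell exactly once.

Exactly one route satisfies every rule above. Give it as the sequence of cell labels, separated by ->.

D -> A -> B -> C -> H -> F -> J -> I -> L -> M -> N -> K

Need to visit all 12 open cells exactly once, starting at D and ending at K.
Cell N has only two open neighbours (K and M), so the path must pass straight through it: one of those is the cell it's entered from and the other is where it exits.
Route from D: up to A, 2× right (reaching C), down to H, left to F, down to J, left to I, down to L, 2× right (reaching N), up to K — 11 moves in all.
Check: all 12 open cells covered.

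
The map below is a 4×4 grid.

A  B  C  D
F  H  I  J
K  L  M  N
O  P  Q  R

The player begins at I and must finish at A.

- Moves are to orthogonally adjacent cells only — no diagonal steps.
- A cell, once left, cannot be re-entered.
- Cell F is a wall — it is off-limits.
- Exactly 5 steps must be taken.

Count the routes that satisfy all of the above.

2

Need simple routes of exactly 5 moves from I to A (Manhattan distance 3, so 1 moves are spent on a detour and 1 undoing it).
Enumerating: I M L H B A | I J D C B A.
That gives 2 routes.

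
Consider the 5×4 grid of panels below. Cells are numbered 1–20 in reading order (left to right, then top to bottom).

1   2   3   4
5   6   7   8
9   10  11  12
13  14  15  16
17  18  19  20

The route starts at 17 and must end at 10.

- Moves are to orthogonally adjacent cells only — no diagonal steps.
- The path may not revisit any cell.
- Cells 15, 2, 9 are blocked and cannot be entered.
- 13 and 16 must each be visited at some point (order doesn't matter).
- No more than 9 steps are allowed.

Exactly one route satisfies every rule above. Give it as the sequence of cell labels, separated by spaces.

The budget equals the shortest possible length, so every move has to be on a shortest route through the required cells.
Route from 17: up 1 to 13, right 1 to 14, down 1 to 18, right 2 to 20, up 2 to 12, left 2 to 10 — 9 moves in all.
Check: all required cells visited; 9 ≤ 9 moves.

17 13 14 18 19 20 16 12 11 10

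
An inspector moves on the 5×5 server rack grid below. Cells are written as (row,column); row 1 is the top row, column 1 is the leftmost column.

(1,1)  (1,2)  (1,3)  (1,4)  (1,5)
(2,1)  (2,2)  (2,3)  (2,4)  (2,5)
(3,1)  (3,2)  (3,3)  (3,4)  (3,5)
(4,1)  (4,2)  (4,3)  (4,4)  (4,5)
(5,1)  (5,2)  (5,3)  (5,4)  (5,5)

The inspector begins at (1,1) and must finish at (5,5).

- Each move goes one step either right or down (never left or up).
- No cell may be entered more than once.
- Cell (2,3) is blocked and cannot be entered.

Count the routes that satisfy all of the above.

A right/down-only route from (1,1) to (5,5) makes exactly 4 down-moves and 4 right-moves in some order.
With no other constraints that would be C(8,4) = 70 routes.
Subtract routes through each blocked cell (inclusion–exclusion for overlaps): − through (2,3): 30 → 40.
That gives 40 routes.

40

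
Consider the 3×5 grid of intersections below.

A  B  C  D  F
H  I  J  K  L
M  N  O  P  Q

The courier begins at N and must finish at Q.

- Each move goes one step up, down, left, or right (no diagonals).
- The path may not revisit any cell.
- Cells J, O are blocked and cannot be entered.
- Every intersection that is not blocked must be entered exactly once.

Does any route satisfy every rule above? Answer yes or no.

Colour the cells like a checkerboard: each orthogonal step flips colour, so a Hamiltonian route alternates colours. Here there are 7 cells of one colour and 6 of the other, with start on the opposite colour to the goal — the counts and endpoints can't be arranged into an alternating sequence of length 13, so no Hamiltonian route exists.

no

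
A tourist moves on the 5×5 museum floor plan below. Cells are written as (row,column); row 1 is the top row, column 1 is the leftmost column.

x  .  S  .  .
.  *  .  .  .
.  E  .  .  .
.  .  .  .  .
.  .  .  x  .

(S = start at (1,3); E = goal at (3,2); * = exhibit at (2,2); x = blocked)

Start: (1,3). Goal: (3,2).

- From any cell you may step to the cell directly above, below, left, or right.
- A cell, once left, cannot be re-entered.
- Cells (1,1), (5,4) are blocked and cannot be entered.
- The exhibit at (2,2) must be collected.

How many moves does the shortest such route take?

3

Any route passes through (2,2) somewhere between (1,3) and (3,2). Summing Manhattan distances along the two legs ((1,3) → (2,2) → (3,2)) gives a lower bound of 2 + 1 = 3 moves.
A route of 3 moves achieves this: (1,3) → (2,3) → (2,2) → (3,2).
Since 3 matches the lower bound, it is optimal.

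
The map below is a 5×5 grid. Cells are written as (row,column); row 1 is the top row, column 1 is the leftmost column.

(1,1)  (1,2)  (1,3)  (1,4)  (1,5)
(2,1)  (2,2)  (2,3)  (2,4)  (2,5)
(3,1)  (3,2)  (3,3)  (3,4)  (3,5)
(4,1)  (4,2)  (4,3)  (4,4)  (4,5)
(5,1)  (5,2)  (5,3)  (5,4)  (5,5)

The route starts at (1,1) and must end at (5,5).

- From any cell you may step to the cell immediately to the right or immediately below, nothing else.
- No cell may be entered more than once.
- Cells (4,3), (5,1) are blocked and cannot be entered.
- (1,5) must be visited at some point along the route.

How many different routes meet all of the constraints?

1

A right/down-only route from (1,1) to (5,5) makes exactly 4 down-moves and 4 right-moves in some order.
With no other constraints that would be C(8,4) = 70 routes.
Split at (1,5) and multiply the segment counts (each segment already excludes blocked cells): (1,1)→(1,5): 1; (1,5)→(5,5): 1; product = 1.
That gives 1 route.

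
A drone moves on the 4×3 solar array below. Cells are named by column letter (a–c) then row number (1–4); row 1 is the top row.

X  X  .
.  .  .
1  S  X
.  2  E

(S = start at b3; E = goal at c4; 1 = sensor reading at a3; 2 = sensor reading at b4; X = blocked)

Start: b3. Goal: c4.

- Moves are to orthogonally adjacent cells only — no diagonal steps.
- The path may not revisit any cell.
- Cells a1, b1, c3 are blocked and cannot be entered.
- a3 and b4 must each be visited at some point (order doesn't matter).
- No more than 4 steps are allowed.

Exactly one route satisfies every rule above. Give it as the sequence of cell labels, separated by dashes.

The budget equals the shortest possible length, so every move has to be on a shortest route through the required cells.
Route from b3: left 1 to a3, down 1 to a4, right 2 to c4 — 4 moves in all.
Check: all required cells visited; 4 ≤ 4 moves.

b3 - a3 - a4 - b4 - c4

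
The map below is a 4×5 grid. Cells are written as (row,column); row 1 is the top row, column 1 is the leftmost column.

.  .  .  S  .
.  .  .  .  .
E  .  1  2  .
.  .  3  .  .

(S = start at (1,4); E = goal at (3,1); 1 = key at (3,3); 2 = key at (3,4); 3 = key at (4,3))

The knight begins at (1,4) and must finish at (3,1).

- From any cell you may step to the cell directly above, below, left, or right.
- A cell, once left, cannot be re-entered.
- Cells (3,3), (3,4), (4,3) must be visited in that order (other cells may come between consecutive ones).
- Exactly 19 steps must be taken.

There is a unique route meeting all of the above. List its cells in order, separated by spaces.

The waypoints must appear in the order (3,3), (3,4), (4,3), with no cell reused.
Route from (1,4): right 1 to (1,5), down 1 to (2,5), left 2 to (2,3), up 1 to (1,3), left 2 to (1,1), down 1 to (2,1), right 1 to (2,2), down 1 to (3,2), right 3 to (3,5), down 1 to (4,5), left 4 to (4,1), up 1 to (3,1) — 19 moves in all.
Check: order respected (1 at step 11, 2 at step 12, 3 at step 16); 19 moves as required.

(1,4) (1,5) (2,5) (2,4) (2,3) (1,3) (1,2) (1,1) (2,1) (2,2) (3,2) (3,3) (3,4) (3,5) (4,5) (4,4) (4,3) (4,2) (4,1) (3,1)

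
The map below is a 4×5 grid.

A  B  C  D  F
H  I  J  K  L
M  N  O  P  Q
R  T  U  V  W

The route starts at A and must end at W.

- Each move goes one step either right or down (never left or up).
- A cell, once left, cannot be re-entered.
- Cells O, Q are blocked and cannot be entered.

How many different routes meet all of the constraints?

8

A right/down-only route from A to W makes exactly 3 down-moves and 4 right-moves in some order.
With no other constraints that would be C(7,3) = 35 routes.
Subtract routes through each blocked cell (inclusion–exclusion for overlaps): − through O: 18 − through Q: 15 + through O&Q: 6 → 8.
That gives 8 routes.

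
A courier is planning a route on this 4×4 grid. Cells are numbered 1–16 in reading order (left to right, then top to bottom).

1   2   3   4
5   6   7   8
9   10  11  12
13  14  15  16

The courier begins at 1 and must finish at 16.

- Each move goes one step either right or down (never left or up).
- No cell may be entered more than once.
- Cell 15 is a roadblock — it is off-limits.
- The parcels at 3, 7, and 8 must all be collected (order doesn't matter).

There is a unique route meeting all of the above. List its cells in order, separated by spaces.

1 2 3 7 8 12 16

Moves only go right or down, so the column and row indices never decrease.
Route from 1: 2× right (reaching 3), down to 7, right to 8, 2× down (reaching 16) — 6 moves in all.
Check: all required cells visited.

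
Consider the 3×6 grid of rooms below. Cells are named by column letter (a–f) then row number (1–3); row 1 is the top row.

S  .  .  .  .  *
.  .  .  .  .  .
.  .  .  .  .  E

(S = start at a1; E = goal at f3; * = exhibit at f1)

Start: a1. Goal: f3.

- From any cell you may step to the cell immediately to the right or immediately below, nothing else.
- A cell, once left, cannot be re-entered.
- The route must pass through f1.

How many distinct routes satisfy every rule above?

A right/down-only route from a1 to f3 makes exactly 2 down-moves and 5 right-moves in some order.
With no other constraints that would be C(7,2) = 21 routes.
Split at f1 and multiply the segment counts: a1→f1: 1; f1→f3: 1; product = 1.
That gives 1 route.

1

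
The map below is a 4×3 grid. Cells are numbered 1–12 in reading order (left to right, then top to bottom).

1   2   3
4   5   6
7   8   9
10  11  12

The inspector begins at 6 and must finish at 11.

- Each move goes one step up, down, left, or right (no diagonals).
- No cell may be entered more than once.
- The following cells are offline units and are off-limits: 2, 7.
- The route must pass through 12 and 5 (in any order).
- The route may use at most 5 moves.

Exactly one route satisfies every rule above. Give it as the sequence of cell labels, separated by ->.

6 -> 5 -> 8 -> 9 -> 12 -> 11

The budget equals the shortest possible length, so every move has to be on a shortest route through the required cells.
Route from 6: left to 5, down to 8, right to 9, down to 12, left to 11 — 5 moves in all.
Check: all required cells visited; 5 ≤ 5 moves.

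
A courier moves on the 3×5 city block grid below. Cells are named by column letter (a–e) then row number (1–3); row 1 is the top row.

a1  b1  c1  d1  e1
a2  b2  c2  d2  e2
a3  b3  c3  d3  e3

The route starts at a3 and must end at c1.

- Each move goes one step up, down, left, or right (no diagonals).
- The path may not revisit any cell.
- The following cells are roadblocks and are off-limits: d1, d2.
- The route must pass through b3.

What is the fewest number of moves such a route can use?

Any route passes through b3 somewhere between a3 and c1. Summing Manhattan distances along the two legs (a3 → b3 → c1) gives a lower bound of 1 + 3 = 4 moves.
A route of 4 moves achieves this: a3 → b3 → b2 → b1 → c1.
Since 4 matches the lower bound, it is optimal.

4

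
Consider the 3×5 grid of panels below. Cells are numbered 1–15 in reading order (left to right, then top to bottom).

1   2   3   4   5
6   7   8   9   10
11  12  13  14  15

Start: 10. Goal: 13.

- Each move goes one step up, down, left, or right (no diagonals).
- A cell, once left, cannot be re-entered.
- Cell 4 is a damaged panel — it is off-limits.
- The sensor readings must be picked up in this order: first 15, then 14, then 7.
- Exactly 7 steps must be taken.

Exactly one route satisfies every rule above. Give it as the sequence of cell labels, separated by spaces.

The waypoints must appear in the order 15, 14, 7, with no cell reused.
Route from 10: down 1 to 15, left 1 to 14, up 1 to 9, left 2 to 7, down 1 to 12, right 1 to 13 — 7 moves in all.
Check: order respected (15 at step 1, 14 at step 2, 7 at step 5); 7 moves as required.

10 15 14 9 8 7 12 13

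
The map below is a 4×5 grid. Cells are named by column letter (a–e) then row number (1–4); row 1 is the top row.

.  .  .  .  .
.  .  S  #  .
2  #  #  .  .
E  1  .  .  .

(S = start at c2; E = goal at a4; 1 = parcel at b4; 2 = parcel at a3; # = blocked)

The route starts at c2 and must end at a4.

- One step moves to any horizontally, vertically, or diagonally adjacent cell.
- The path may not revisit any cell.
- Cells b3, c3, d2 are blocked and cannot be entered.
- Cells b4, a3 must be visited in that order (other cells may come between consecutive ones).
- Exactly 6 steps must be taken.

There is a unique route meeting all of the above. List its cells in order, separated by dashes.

c2 - d3 - d4 - c4 - b4 - a3 - a4

The waypoints must appear in the order b4, a3, with no cell reused.
Route from c2: down-right to d3, down to d4, 2× left (reaching b4), up-left to a3, down to a4 — 6 moves in all.
Check: order respected (1 at step 4, 2 at step 5); 6 moves as required.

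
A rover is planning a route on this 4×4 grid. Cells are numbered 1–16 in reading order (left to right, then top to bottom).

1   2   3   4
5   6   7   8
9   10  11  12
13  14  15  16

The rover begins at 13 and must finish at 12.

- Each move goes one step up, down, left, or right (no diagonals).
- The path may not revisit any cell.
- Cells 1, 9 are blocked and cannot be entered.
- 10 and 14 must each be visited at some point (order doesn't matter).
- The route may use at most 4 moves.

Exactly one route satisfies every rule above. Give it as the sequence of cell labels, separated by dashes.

Any route must reach 10 and 14 and still end at 12 within 4 moves, so the order of the required stops is forced.
Route from 13: right 1 to 14, up 1 to 10, right 2 to 12 — 4 moves in all.
Check: all required cells visited; 4 ≤ 4 moves.

13 - 14 - 10 - 11 - 12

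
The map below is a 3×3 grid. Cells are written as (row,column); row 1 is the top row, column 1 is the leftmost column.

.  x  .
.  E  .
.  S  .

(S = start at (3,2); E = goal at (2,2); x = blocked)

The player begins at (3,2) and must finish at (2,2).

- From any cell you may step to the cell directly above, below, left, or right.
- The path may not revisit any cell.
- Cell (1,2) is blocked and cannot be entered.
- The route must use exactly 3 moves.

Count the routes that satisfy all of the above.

Need simple routes of exactly 3 moves from (3,2) to (2,2) (Manhattan distance 1, so 1 moves are spent on a detour and 1 undoing it).
Enumerating: (3,2) (3,1) (2,1) (2,2) | (3,2) (3,3) (2,3) (2,2).
That gives 2 routes.

2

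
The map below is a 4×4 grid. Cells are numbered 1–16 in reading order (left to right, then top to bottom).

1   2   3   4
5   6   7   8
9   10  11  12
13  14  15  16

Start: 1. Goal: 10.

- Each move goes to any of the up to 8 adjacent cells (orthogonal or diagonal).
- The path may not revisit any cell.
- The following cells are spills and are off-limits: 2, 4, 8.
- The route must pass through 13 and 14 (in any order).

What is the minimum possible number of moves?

5

Any route passes through 13 and 14 in some order between 1 and 10. Summing Chebyshev distances along each leg and taking the cheapest ordering (1 → 14 → 13 → 10) gives a lower bound of 3 + 1 + 1 = 5 moves.
A route of 5 moves achieves this: 1 → 5 → 9 → 13 → 14 → 10.
Since 5 matches the lower bound, it is optimal.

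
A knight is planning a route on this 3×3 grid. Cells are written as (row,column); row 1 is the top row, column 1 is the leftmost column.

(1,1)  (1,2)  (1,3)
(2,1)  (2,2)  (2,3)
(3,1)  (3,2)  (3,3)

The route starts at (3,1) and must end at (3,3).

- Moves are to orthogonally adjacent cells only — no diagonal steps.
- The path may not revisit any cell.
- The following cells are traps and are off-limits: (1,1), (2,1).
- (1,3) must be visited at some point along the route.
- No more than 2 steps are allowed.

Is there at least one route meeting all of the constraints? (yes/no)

Even ignoring the no-revisit rule, getting from (3,1) to (3,3) via (1,3) needs at least 4 + 2 = 6 moves (Manhattan distance per leg), which exceeds the 2-move limit.

no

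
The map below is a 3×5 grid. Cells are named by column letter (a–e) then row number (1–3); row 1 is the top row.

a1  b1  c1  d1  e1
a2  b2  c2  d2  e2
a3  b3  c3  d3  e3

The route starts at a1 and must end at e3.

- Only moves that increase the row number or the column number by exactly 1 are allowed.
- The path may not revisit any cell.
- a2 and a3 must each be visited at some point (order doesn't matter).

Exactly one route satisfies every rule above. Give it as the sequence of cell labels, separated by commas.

a1, a2, a3, b3, c3, d3, e3

Moves only go right or down, so the column and row indices never decrease.
Route from a1: 2× down (reaching a3), 4× right (reaching e3) — 6 moves in all.
Check: all required cells visited.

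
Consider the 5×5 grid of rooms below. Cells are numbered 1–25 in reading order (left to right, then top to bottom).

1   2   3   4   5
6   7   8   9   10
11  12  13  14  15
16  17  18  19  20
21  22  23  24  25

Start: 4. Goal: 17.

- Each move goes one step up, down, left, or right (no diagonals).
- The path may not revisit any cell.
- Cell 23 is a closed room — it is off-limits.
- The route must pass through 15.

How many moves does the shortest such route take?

Any route passes through 15 somewhere between 4 and 17. Summing Manhattan distances along the two legs (4 → 15 → 17) gives a lower bound of 3 + 4 = 7 moves.
A route of 7 moves achieves this: 4 → 9 → 14 → 15 → 20 → 19 → 18 → 17.
Since 7 matches the lower bound, it is optimal.

7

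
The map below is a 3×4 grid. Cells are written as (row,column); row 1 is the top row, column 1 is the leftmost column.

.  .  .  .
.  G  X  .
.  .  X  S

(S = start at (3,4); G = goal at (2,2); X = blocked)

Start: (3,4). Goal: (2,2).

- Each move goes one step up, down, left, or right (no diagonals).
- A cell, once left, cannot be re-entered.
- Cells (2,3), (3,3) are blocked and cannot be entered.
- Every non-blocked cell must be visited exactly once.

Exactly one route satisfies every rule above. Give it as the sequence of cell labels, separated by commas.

(3,4), (2,4), (1,4), (1,3), (1,2), (1,1), (2,1), (3,1), (3,2), (2,2)

Need to visit all 10 open cells exactly once, starting at (3,4) and ending at (2,2).
Cell (1,3) has only two open neighbours ((1,2) and (1,4)), so the path must pass straight through it: one of those is the cell it's entered from and the other is where it exits.
Route from (3,4): up 2 to (1,4), left 3 to (1,1), down 2 to (3,1), right 1 to (3,2), up 1 to (2,2) — 9 moves in all.
Check: all 10 open cells covered.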